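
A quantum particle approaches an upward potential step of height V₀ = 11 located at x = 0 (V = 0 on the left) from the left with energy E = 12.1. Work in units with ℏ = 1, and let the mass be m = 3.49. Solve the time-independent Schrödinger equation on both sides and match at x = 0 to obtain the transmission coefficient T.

T = 0.712

The wavenumbers are k₁ = √(2mE)/ℏ = 9.190 on the left and k₂ = √(2m(E − V₀))/ℏ = 2.771 on the right.
Continuity of ψ and ψ′ at the step yields the reflection amplitude r = (k₁ − k₂)/(k₁ + k₂) = 0.5367; thus R = |r|² = 0.2880, T = 0.7120.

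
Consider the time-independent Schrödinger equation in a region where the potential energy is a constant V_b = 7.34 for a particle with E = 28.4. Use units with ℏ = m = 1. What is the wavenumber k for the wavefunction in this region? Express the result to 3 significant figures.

With E > V_b the solution is oscillatory, ψ ∝ e^{±ikx} with k = √(2m(E − V_b))/ℏ.
k = √(2 × 1 × 21.06) = 6.490.

k = 6.49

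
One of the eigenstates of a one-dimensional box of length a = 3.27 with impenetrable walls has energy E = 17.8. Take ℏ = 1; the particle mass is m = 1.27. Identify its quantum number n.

n = 7

For an infinite well E_n = n²π²ℏ²/(2ma²), so n = (a/πℏ)√(2mE).
n = (3.27/π) × √(2 × 1.27 × 17.8) = 6.999 → n = 7.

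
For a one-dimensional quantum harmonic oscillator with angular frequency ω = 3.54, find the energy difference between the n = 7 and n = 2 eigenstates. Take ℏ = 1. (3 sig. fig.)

ΔE = 17.7

E_n = ℏω(n + ½), so ΔE = (7 − 2) ℏω = 5 × 3.54 = 17.70.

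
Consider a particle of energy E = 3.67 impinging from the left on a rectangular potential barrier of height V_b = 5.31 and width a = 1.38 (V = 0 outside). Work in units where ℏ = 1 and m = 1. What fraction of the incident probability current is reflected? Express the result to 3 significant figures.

R = 0.977

Since E < V_b the interior solution is evanescent with decay constant κ = √(2m(V_b − E))/ℏ = 1.811.
κa = 2.499, sinh(κa) = 6.046.
The exact tunnelling result is T⁻¹ = 1 + V_b² sinh²(κa) / [4E(V_b − E)] = 43.81, so T = 0.0228.
R = 1 − T = 0.977.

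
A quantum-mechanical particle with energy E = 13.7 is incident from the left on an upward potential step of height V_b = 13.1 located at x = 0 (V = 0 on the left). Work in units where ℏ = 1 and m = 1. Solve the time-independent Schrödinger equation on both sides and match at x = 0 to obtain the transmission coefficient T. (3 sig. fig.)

T = 0.572

On each side the TISE gives plane waves with k = √(2m(E − V))/ℏ: k₁ = √(2·1·13.7) = 5.235, k₂ = √(2·1·0.6) = 1.095.
Matching ψ and ψ′ at x = 0 gives r = (k₁ − k₂)/(k₁ + k₂), so R = r² = 0.4276 and T = 1 − R = 0.5724.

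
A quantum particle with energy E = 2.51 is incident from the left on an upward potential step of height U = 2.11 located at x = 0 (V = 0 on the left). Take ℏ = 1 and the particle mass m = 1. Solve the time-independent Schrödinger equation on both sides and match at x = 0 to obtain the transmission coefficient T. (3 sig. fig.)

The wavenumbers are k₁ = √(2mE)/ℏ = 2.241 on the left and k₂ = √(2m(E − U))/ℏ = 0.8944 on the right.
Continuity of ψ and ψ′ at the step yields the reflection amplitude r = (k₁ − k₂)/(k₁ + k₂) = 0.4294; thus R = |r|² = 0.1844, T = 0.8156.

T = 0.816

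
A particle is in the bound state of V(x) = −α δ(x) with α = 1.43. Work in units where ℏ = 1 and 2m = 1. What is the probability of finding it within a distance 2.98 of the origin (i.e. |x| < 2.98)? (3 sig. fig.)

The normalised bound state is ψ = √κ e^{−κ|x|} with κ = mα/ℏ² = 0.7150.
P(|x| < d) = ∫_{−d}^{d} κ e^{−2κ|x|} dx = 1 − e^{−2κd} = 1 − e^{−4.261} = 0.9859.

P = 0.986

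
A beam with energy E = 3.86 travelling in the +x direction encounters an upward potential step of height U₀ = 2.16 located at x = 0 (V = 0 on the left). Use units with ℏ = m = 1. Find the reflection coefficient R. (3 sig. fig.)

R = 0.0409

The wavenumbers are k₁ = √(2mE)/ℏ = 2.778 on the left and k₂ = √(2m(E − U₀))/ℏ = 1.844 on the right.
Continuity of ψ and ψ′ at the step yields the reflection amplitude r = (k₁ − k₂)/(k₁ + k₂) = 0.2022; thus R = |r|² = 0.04088, T = 0.9591.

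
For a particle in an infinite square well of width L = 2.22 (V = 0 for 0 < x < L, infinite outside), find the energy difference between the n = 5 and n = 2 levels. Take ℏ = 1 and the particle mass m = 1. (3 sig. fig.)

E_n = n²π²ℏ²/(2mL²), so ΔE = (5² − 2²) π²ℏ²/(2mL²).
ΔE = 21 × π² / (2 × 1 × 2.22²) = 21.03.

ΔE = 21.0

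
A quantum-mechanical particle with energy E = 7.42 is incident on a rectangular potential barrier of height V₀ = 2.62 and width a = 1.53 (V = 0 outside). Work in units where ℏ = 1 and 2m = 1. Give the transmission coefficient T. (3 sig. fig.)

Above the barrier the interior wavenumber is k₂ = √(2m(E − V₀))/ℏ = 2.191, giving phase k₂a = 3.352.
Matching at both interfaces gives T⁻¹ = 1 + V₀² sin²(k₂a) / [4E(E − V₀)] = 1.002, hence T = 0.998.

T = 0.998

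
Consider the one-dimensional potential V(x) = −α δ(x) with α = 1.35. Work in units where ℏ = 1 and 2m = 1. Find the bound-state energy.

For x ≠ 0 the bound state is ψ ∝ e^{−κ|x|}; integrating the TISE across the delta gives the cusp condition 2κ = 2mα/ℏ², so κ = 0.6750.
Then E = −ℏ²κ²/(2m) = −mα²/(2ℏ²) = -0.4556.

E = -0.456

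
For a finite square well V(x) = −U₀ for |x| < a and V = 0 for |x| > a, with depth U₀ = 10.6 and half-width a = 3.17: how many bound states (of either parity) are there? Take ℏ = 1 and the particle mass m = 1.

N = 10

The dimensionless depth is z₀ = a√(2mU₀)/ℏ = 3.17 × √(21.20) = 14.60.
A new bound state (alternating even/odd) appears each time z₀ passes a multiple of π/2, so N = ⌊2z₀/π⌋ + 1 = ⌊9.292⌋ + 1 = 10.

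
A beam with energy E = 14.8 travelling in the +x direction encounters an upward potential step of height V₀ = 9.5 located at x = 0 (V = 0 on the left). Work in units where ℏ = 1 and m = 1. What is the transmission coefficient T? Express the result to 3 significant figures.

The wavenumbers are k₁ = √(2mE)/ℏ = 5.441 on the left and k₂ = √(2m(E − V₀))/ℏ = 3.256 on the right.
Continuity of ψ and ψ′ at the step yields the reflection amplitude r = (k₁ − k₂)/(k₁ + k₂) = 0.2512; thus R = |r|² = 0.06312, T = 0.9369.

T = 0.937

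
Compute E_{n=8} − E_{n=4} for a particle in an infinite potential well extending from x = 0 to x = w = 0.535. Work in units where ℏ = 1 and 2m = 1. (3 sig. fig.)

E_n = n²π²ℏ²/(2mw²), so ΔE = (8² − 4²) π²ℏ²/(2mw²).
ΔE = 48 × π² / (2 × 0.5 × 0.535²) = 1655.

ΔE = 1660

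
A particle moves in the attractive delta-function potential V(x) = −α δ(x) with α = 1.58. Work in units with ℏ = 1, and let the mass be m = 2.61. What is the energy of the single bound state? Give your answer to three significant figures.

E = -3.26

For x ≠ 0 the bound state is ψ ∝ e^{−κ|x|}; integrating the TISE across the delta gives the cusp condition 2κ = 2mα/ℏ², so κ = 4.124.
Then E = −ℏ²κ²/(2m) = −mα²/(2ℏ²) = -3.258.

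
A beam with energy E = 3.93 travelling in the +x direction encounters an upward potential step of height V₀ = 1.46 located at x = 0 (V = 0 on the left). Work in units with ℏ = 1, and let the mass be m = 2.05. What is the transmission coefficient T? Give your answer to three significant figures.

T = 0.987

The wavenumbers are k₁ = √(2mE)/ℏ = 4.014 on the left and k₂ = √(2m(E − V₀))/ℏ = 3.182 on the right.
Continuity of ψ and ψ′ at the step yields the reflection amplitude r = (k₁ − k₂)/(k₁ + k₂) = 0.1156; thus R = |r|² = 0.01336, T = 0.9866.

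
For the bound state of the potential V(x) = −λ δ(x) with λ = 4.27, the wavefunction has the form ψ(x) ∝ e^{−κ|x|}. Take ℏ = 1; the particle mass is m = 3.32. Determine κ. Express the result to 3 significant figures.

Integrate −(ℏ²/2m)ψ'' − λδ(x)ψ = Eψ from −ε to +ε: the ψ'' term gives ψ'(0⁺) − ψ'(0⁻) and the δ term gives −(2mλ/ℏ²)ψ(0).
With ψ ∝ e^{−κ|x|} this yields −2κ = −2mλ/ℏ², so κ = mλ/ℏ² = 14.18.

κ = 14.2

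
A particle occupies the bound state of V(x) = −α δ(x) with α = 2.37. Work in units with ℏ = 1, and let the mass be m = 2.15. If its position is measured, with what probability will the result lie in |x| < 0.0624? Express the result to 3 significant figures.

P = 0.471

The normalised bound state is ψ = √κ e^{−κ|x|} with κ = mα/ℏ² = 5.096.
P(|x| < d) = ∫_{−d}^{d} κ e^{−2κ|x|} dx = 1 − e^{−2κd} = 1 − e^{−0.6359} = 0.4706.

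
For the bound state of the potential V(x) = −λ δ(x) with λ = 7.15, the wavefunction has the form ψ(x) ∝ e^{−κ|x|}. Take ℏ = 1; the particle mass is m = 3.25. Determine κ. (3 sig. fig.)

Integrating the TISE across x = 0 gives the cusp condition ψ'(0⁺) − ψ'(0⁻) = −(2mλ/ℏ²)ψ(0).
With ψ ∝ e^{−κ|x|} this yields −2κ = −2mλ/ℏ², so κ = mλ/ℏ² = 23.24.

κ = 23.2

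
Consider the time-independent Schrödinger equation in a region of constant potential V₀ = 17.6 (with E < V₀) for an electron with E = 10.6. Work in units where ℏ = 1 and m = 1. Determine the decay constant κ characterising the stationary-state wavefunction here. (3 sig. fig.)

κ = 3.74

Since E < V₀ the TISE in this region is ψ'' = κ²ψ with κ = √(2m(V₀ − E))/ℏ.
κ = √(2 × 1 × 7) = 3.742.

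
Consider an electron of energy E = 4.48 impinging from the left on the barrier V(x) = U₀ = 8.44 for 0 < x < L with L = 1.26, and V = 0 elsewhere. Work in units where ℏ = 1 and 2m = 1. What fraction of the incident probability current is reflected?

R = 0.974

Since E < U₀ the interior solution is evanescent with decay constant κ = √(2m(U₀ − E))/ℏ = 1.990.
κL = 2.507, sinh(κL) = 6.096.
Matching ψ, ψ′ at both faces gives T = [1 + U₀² sinh²(κL) / (4E(U₀ − E))]⁻¹ = 1/38.30 = 0.0261.
R = 1 − T = 0.974.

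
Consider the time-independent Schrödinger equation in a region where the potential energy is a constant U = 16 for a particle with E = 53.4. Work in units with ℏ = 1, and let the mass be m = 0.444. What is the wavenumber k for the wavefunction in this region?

With E > U the solution is oscillatory, ψ ∝ e^{±ikx} with k = √(2m(E − U))/ℏ.
k = √(2 × 0.444 × 37.4) = 5.763.

k = 5.76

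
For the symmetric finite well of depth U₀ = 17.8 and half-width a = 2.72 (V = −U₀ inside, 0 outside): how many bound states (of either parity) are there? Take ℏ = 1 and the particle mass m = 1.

The dimensionless depth is z₀ = a√(2mU₀)/ℏ = 2.72 × √(35.60) = 16.23.
The even/odd transcendental equations gain one root per π/2 in z₀, giving N = 1 + ⌊2z₀/π⌋ = 1 + ⌊10.33⌋ = 11.

N = 11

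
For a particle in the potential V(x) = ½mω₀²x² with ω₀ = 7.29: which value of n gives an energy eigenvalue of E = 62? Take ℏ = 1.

E_n = ℏω₀(n + ½) ⇒ n = E/(ℏω₀) − ½ = 62/7.29 − 0.5 = 8.005 → n = 8.

n = 8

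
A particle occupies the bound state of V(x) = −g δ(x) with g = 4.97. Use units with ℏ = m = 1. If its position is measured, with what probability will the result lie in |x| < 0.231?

The normalised bound state is ψ = √κ e^{−κ|x|} with κ = mg/ℏ² = 4.970.
P(|x| < d) = ∫_{−d}^{d} κ e^{−2κ|x|} dx = 1 − e^{−2κd} = 1 − e^{−2.296} = 0.8994.

P = 0.899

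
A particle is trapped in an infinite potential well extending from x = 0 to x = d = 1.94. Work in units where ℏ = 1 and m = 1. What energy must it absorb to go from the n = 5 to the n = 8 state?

E_n = n²π²ℏ²/(2md²), so ΔE = (8² − 5²) π²ℏ²/(2md²).
ΔE = 39 × π² / (2 × 1 × 1.94²) = 51.14.

ΔE = 51.1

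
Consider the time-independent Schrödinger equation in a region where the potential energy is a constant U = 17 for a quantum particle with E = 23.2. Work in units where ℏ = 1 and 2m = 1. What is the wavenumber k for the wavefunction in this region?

k = 2.49

With E > U the solution is oscillatory, ψ ∝ e^{±ikx} with k = √(2m(E − U))/ℏ.
k = √(2 × 0.5 × 6.2) = 2.490.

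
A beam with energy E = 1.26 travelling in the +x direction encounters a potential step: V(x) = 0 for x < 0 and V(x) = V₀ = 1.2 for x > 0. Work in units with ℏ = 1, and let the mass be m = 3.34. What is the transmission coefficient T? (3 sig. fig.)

T = 0.588

On each side the TISE gives plane waves with k = √(2m(E − V))/ℏ: k₁ = √(2·3.34·1.26) = 2.901, k₂ = √(2·3.34·0.06) = 0.6331.
Matching ψ and ψ′ at x = 0 gives r = (k₁ − k₂)/(k₁ + k₂), so R = r² = 0.4118 and T = 1 − R = 0.5882.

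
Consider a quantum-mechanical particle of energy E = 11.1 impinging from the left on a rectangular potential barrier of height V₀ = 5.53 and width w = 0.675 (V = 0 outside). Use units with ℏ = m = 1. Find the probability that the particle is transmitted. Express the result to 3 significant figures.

Above the barrier the interior wavenumber is k₂ = √(2m(E − V₀))/ℏ = 3.338, giving phase k₂w = 2.253.
Matching at both interfaces gives T⁻¹ = 1 + V₀² sin²(k₂w) / [4E(E − V₀)] = 1.075, hence T = 0.931.

T = 0.931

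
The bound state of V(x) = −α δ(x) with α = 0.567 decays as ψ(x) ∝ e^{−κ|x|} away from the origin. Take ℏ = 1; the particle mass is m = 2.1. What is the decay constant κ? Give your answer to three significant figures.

κ = 1.19

Integrating the TISE across x = 0 gives the cusp condition ψ'(0⁺) − ψ'(0⁻) = −(2mα/ℏ²)ψ(0).
With ψ ∝ e^{−κ|x|} this yields −2κ = −2mα/ℏ², so κ = mα/ℏ² = 1.191.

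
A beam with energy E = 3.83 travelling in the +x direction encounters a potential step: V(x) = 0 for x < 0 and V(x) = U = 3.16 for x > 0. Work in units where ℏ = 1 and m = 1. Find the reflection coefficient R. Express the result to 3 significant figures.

The wavenumbers are k₁ = √(2mE)/ℏ = 2.768 on the left and k₂ = √(2m(E − U))/ℏ = 1.158 on the right.
Continuity of ψ and ψ′ at the step yields the reflection amplitude r = (k₁ − k₂)/(k₁ + k₂) = 0.4102; thus R = |r|² = 0.1683, T = 0.8317.

R = 0.168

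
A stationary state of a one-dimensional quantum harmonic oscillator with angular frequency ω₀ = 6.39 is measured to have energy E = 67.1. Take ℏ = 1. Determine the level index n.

n = 10

Invert E_n = (n + ½)ℏω₀: n = E/ℏω₀ − ½ = 10.001, so n = 10.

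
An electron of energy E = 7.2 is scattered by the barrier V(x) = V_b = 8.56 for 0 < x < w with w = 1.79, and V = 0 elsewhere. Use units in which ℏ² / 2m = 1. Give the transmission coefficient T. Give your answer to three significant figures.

T = 0.0328

Since E < V_b the interior solution is evanescent with decay constant κ = √(2m(V_b − E))/ℏ = 1.166.
κw = 2.087, sinh(κw) = 3.970.
Matching ψ, ψ′ at both faces gives T = [1 + V_b² sinh²(κw) / (4E(V_b − E))]⁻¹ = 1/30.49 = 0.0328.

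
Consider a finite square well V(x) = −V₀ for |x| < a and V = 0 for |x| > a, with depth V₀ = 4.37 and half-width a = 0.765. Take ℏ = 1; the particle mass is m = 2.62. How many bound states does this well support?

The dimensionless depth is z₀ = a√(2mV₀)/ℏ = 0.765 × √(22.90) = 3.661.
The even/odd transcendental equations gain one root per π/2 in z₀, giving N = 1 + ⌊2z₀/π⌋ = 1 + ⌊2.330⌋ = 3.

N = 3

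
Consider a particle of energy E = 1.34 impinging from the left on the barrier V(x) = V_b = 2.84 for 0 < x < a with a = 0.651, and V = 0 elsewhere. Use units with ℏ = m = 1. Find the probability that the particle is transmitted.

Since E < V_b the interior solution is evanescent with decay constant κ = √(2m(V_b − E))/ℏ = 1.732.
κa = 1.128, sinh(κa) = 1.382.
The exact tunnelling result is T⁻¹ = 1 + V_b² sinh²(κa) / [4E(V_b − E)] = 2.916, so T = 0.343.

T = 0.343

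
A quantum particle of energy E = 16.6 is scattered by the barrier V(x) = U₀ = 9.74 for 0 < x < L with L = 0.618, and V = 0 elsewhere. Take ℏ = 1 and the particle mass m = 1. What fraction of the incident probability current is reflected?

Above the barrier the interior wavenumber is k₂ = √(2m(E − U₀))/ℏ = 3.704, giving phase k₂L = 2.289.
Matching at both interfaces gives T⁻¹ = 1 + U₀² sin²(k₂L) / [4E(E − U₀)] = 1.118, hence T = 0.894.
R = 1 − T = 0.106.

R = 0.106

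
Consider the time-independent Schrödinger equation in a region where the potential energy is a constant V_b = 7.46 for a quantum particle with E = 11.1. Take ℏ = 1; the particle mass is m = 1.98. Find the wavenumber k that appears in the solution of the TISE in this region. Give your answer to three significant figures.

k = 3.80

With E > V_b the solution is oscillatory, ψ ∝ e^{±ikx} with k = √(2m(E − V_b))/ℏ.
k = √(2 × 1.98 × 3.64) = 3.797.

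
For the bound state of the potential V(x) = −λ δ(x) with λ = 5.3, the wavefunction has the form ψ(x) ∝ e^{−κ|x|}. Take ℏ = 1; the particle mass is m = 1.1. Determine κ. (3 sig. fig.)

κ = 5.83

Integrate −(ℏ²/2m)ψ'' − λδ(x)ψ = Eψ from −ε to +ε: the ψ'' term gives ψ'(0⁺) − ψ'(0⁻) and the δ term gives −(2mλ/ℏ²)ψ(0).
With ψ ∝ e^{−κ|x|} this yields −2κ = −2mλ/ℏ², so κ = mλ/ℏ² = 5.830.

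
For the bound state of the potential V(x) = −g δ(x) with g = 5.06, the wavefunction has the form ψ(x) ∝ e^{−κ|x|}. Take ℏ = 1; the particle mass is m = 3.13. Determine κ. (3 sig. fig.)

κ = 15.8

Integrate −(ℏ²/2m)ψ'' − gδ(x)ψ = Eψ from −ε to +ε: the ψ'' term gives ψ'(0⁺) − ψ'(0⁻) and the δ term gives −(2mg/ℏ²)ψ(0).
With ψ ∝ e^{−κ|x|} this yields −2κ = −2mg/ℏ², so κ = mg/ℏ² = 15.84.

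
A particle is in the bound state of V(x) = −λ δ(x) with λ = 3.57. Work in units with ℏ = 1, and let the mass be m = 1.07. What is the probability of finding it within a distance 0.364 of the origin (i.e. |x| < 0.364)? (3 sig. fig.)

The normalised bound state is ψ = √κ e^{−κ|x|} with κ = mλ/ℏ² = 3.820.
P(|x| < d) = ∫_{−d}^{d} κ e^{−2κ|x|} dx = 1 − e^{−2κd} = 1 − e^{−2.781} = 0.9380.

P = 0.938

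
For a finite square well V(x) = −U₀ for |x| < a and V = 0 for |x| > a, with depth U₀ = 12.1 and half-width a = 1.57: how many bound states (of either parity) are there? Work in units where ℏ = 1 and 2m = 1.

N = 4

The dimensionless depth is z₀ = a√(2mU₀)/ℏ = 1.57 × √(12.10) = 5.461.
A new bound state (alternating even/odd) appears each time z₀ passes a multiple of π/2, so N = ⌊2z₀/π⌋ + 1 = ⌊3.477⌋ + 1 = 4.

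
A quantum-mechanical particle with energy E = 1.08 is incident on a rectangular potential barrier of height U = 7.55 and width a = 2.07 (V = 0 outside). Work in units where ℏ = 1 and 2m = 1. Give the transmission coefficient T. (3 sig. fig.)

E < U: inside the barrier ψ ∝ e^{±κx} with κ = √(2m(U − E))/ℏ = 2.544.
κa = 5.265, sinh(κa) = 96.75.
Matching ψ, ψ′ at both faces gives T = [1 + U² sinh²(κa) / (4E(U − E))]⁻¹ = 1/19090 = 0.0000524.

T = 0.0000524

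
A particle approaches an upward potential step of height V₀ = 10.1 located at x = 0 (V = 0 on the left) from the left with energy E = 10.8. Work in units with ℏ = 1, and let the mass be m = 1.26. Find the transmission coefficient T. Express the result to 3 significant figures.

On each side the TISE gives plane waves with k = √(2m(E − V))/ℏ: k₁ = √(2·1.26·10.8) = 5.217, k₂ = √(2·1.26·0.7) = 1.328.
Matching ψ and ψ′ at x = 0 gives r = (k₁ − k₂)/(k₁ + k₂), so R = r² = 0.3530 and T = 1 − R = 0.6470.

T = 0.647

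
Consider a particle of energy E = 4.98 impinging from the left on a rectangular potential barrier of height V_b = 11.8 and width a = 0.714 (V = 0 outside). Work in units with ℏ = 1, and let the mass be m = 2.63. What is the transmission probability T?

T = 0.000753

Since E < V_b the interior solution is evanescent with decay constant κ = √(2m(V_b − E))/ℏ = 5.989.
κa = 4.276, sinh(κa) = 35.99.
The exact tunnelling result is T⁻¹ = 1 + V_b² sinh²(κa) / [4E(V_b − E)] = 1328, so T = 0.000753.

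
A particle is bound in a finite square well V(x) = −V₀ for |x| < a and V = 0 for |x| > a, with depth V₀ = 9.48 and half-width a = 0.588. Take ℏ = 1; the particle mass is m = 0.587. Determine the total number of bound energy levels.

N = 2

Define the well-strength parameter z₀ = (a/ℏ)√(2mV₀) = 0.588 × √(2·0.587·9.48) = 1.962.
The even/odd transcendental equations gain one root per π/2 in z₀, giving N = 1 + ⌊2z₀/π⌋ = 1 + ⌊1.249⌋ = 2.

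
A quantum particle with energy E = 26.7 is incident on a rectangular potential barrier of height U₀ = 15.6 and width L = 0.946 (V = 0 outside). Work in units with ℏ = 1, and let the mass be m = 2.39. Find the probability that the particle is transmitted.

Above the barrier the interior wavenumber is k₂ = √(2m(E − U₀))/ℏ = 7.284, giving phase k₂L = 6.891.
Matching at both interfaces gives T⁻¹ = 1 + U₀² sin²(k₂L) / [4E(E − U₀)] = 1.067, hence T = 0.937.

T = 0.937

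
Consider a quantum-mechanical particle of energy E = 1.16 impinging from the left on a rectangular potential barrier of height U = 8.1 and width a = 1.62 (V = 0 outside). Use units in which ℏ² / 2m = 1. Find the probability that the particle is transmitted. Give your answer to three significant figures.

T = 0.000386

Since E < U the interior solution is evanescent with decay constant κ = √(2m(U − E))/ℏ = 2.634.
κa = 4.268, sinh(κa) = 35.67.
The exact tunnelling result is T⁻¹ = 1 + U² sinh²(κa) / [4E(U − E)] = 2594, so T = 0.000386.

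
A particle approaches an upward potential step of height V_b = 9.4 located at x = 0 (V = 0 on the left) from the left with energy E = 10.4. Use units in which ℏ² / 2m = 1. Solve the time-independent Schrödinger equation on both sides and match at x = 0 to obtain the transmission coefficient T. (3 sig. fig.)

T = 0.723

The wavenumbers are k₁ = √(2mE)/ℏ = 3.225 on the left and k₂ = √(2m(E − V_b))/ℏ = 1.000 on the right.
Continuity of ψ and ψ′ at the step yields the reflection amplitude r = (k₁ − k₂)/(k₁ + k₂) = 0.5266; thus R = |r|² = 0.2773, T = 0.7227.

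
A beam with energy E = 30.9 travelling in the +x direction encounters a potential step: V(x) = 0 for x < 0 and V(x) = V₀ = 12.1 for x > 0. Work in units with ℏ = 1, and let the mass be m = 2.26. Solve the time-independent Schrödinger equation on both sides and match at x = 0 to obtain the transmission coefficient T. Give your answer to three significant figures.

T = 0.985

The wavenumbers are k₁ = √(2mE)/ℏ = 11.82 on the left and k₂ = √(2m(E − V₀))/ℏ = 9.218 on the right.
Continuity of ψ and ψ′ at the step yields the reflection amplitude r = (k₁ − k₂)/(k₁ + k₂) = 0.1236; thus R = |r|² = 0.01527, T = 0.9847.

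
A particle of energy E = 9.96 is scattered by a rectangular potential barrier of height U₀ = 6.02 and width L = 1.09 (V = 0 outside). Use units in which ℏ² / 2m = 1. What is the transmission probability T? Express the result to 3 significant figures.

Above the barrier the interior wavenumber is k₂ = √(2m(E − U₀))/ℏ = 1.985, giving phase k₂L = 2.164.
Matching at both interfaces gives T⁻¹ = 1 + U₀² sin²(k₂L) / [4E(E − U₀)] = 1.159, hence T = 0.863.

T = 0.863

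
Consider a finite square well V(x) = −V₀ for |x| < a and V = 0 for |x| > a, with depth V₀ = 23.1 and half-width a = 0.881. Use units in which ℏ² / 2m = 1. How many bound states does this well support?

N = 3

Define the well-strength parameter z₀ = (a/ℏ)√(2mV₀) = 0.881 × √(2·0.5·23.1) = 4.234.
The even/odd transcendental equations gain one root per π/2 in z₀, giving N = 1 + ⌊2z₀/π⌋ = 1 + ⌊2.696⌋ = 3.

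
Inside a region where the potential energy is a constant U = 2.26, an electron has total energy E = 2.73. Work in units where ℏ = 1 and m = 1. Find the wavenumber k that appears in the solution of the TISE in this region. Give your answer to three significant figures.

k = 0.970

With E > U the solution is oscillatory, ψ ∝ e^{±ikx} with k = √(2m(E − U))/ℏ.
k = √(2 × 1 × 0.47) = 0.9695.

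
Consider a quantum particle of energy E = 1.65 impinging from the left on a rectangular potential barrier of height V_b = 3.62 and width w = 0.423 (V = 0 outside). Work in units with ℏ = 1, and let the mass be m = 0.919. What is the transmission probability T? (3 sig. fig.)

T = 0.553

E < V_b: inside the barrier ψ ∝ e^{±κx} with κ = √(2m(V_b − E))/ℏ = 1.903.
κw = 0.8049, sinh(κw) = 0.8947.
Matching ψ, ψ′ at both faces gives T = [1 + V_b² sinh²(κw) / (4E(V_b − E))]⁻¹ = 1/1.807 = 0.553.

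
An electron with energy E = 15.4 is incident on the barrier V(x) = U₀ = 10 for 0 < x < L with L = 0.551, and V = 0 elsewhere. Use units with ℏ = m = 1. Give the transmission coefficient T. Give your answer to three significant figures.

Above the barrier the interior wavenumber is k₂ = √(2m(E − U₀))/ℏ = 3.286, giving phase k₂L = 1.811.
T = [1 + U₀² sin²(k₂L) / (4E(E − U₀))]⁻¹ = 1/1.284 = 0.779.

T = 0.779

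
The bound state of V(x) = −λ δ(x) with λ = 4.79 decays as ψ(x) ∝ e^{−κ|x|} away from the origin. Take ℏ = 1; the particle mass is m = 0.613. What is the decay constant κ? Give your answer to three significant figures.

κ = 2.94

Integrate −(ℏ²/2m)ψ'' − λδ(x)ψ = Eψ from −ε to +ε: the ψ'' term gives ψ'(0⁺) − ψ'(0⁻) and the δ term gives −(2mλ/ℏ²)ψ(0).
With ψ ∝ e^{−κ|x|} this yields −2κ = −2mλ/ℏ², so κ = mλ/ℏ² = 2.936.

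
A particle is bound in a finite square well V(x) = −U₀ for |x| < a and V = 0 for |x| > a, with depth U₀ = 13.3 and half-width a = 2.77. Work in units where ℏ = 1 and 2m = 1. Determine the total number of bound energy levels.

Define the well-strength parameter z₀ = (a/ℏ)√(2mU₀) = 2.77 × √(2·0.5·13.3) = 10.10.
The even/odd transcendental equations gain one root per π/2 in z₀, giving N = 1 + ⌊2z₀/π⌋ = 1 + ⌊6.431⌋ = 7.

N = 7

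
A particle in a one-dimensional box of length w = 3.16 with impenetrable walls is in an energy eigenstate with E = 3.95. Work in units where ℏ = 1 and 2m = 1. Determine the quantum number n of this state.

From E_n = n²π²ℏ²/(2mw²) invert to n = √(2mw²E)/(πℏ).
n = (3.16/π) × √(2 × 0.5 × 3.95) = 1.999 → n = 2.

n = 2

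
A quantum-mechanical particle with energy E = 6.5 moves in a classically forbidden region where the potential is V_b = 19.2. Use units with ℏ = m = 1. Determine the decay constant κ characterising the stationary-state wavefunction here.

κ = 5.04

Since E < V_b the TISE in this region is ψ'' = κ²ψ with κ = √(2m(V_b − E))/ℏ.
κ = √(2 × 1 × 12.7) = 5.040.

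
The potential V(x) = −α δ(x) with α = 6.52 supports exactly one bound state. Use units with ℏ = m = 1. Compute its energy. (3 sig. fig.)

E = -21.3

For x ≠ 0 the bound state is ψ ∝ e^{−κ|x|}; integrating the TISE across the delta gives the cusp condition 2κ = 2mα/ℏ², so κ = 6.520.
Then E = −ℏ²κ²/(2m) = −mα²/(2ℏ²) = -21.26.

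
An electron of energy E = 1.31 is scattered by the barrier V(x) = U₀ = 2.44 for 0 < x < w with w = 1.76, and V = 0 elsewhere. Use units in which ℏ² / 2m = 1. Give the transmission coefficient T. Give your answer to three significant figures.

T = 0.0901

Since E < U₀ the interior solution is evanescent with decay constant κ = √(2m(U₀ − E))/ℏ = 1.063.
κw = 1.871, sinh(κw) = 3.170.
Matching ψ, ψ′ at both faces gives T = [1 + U₀² sinh²(κw) / (4E(U₀ − E))]⁻¹ = 1/11.10 = 0.0901.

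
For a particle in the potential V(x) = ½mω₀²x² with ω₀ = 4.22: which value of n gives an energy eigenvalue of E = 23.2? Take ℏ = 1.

Invert E_n = (n + ½)ℏω₀: n = E/ℏω₀ − ½ = 4.998, so n = 5.

n = 5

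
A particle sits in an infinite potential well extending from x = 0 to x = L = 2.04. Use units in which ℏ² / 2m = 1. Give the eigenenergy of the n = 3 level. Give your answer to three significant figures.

E = 21.3

The infinite-well eigenfunctions ψ_n = √(2/L) sin(nπx/L) vanish at both walls, giving E_n = n²π²ℏ²/(2mL²).
E_3 = 3² × π² / (2 × 0.5 × 2.04²) = 21.34.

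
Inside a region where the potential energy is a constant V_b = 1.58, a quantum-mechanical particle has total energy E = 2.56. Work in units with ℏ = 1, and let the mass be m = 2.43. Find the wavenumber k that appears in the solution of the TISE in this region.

k = 2.18

With E > V_b the solution is oscillatory, ψ ∝ e^{±ikx} with k = √(2m(E − V_b))/ℏ.
k = √(2 × 2.43 × 0.98) = 2.182.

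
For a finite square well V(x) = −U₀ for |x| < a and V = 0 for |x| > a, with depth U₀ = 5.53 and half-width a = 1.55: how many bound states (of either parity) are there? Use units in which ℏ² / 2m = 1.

Define the well-strength parameter z₀ = (a/ℏ)√(2mU₀) = 1.55 × √(2·0.5·5.53) = 3.645.
A new bound state (alternating even/odd) appears each time z₀ passes a multiple of π/2, so N = ⌊2z₀/π⌋ + 1 = ⌊2.320⌋ + 1 = 3.

N = 3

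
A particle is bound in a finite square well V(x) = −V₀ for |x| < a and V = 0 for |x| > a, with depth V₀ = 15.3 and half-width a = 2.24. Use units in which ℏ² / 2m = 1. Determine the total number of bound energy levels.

The dimensionless depth is z₀ = a√(2mV₀)/ℏ = 2.24 × √(15.30) = 8.762.
The even/odd transcendental equations gain one root per π/2 in z₀, giving N = 1 + ⌊2z₀/π⌋ = 1 + ⌊5.578⌋ = 6.

N = 6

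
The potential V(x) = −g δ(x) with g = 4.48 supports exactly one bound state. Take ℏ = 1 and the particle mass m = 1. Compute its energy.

The bound state is ψ(x) = √κ e^{−κ|x|}. The derivative jump ψ'(0⁺) − ψ'(0⁻) = −(2mg/ℏ²)ψ(0) fixes κ = mg/ℏ² = 4.480.
Then E = −ℏ²κ²/(2m) = −mg²/(2ℏ²) = -10.04.

E = -10.0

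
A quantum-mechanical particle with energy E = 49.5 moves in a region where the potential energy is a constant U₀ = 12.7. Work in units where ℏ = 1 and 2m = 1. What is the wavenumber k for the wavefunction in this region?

k = 6.07

With E > U₀ the solution is oscillatory, ψ ∝ e^{±ikx} with k = √(2m(E − U₀))/ℏ.
k = √(2 × 0.5 × 36.8) = 6.066.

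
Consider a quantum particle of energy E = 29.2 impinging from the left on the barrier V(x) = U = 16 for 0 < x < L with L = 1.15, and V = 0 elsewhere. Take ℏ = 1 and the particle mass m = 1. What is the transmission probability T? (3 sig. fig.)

T = 0.978

E > U: inside the barrier k₂ = √(2m(E − U))/ℏ = 5.138, k₂L = 5.909.
T = [1 + U² sin²(k₂L) / (4E(E − U))]⁻¹ = 1/1.022 = 0.978.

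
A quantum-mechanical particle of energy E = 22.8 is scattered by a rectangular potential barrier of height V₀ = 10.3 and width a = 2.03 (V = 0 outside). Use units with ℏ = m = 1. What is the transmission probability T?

Above the barrier the interior wavenumber is k₂ = √(2m(E − V₀))/ℏ = 5.000, giving phase k₂a = 10.15.
Matching at both interfaces gives T⁻¹ = 1 + V₀² sin²(k₂a) / [4E(E − V₀)] = 1.041, hence T = 0.961.

T = 0.961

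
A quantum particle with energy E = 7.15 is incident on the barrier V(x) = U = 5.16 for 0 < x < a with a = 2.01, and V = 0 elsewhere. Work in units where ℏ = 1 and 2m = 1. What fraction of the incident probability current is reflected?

R = 0.0408

E > U: inside the barrier k₂ = √(2m(E − U))/ℏ = 1.411, k₂a = 2.835.
Matching at both interfaces gives T⁻¹ = 1 + U² sin²(k₂a) / [4E(E − U)] = 1.042, hence T = 0.959.
R = 1 − T = 0.0408.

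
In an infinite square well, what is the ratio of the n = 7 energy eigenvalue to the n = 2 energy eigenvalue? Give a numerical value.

Since E_n ∝ n², the ratio is (7/2)² = 12.25.

12.25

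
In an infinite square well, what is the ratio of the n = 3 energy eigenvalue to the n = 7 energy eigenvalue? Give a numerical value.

E_n = n²π²ℏ²/(2mL²) so the ratio is n₂²/n₁² = 9/49 = 0.183673.

0.183673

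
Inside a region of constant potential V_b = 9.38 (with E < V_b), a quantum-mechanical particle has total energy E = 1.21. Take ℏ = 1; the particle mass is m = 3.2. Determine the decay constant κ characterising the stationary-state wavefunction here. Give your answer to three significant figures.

Since E < V_b the TISE in this region is ψ'' = κ²ψ with κ = √(2m(V_b − E))/ℏ.
κ = √(2 × 3.2 × 8.17) = 7.231.

κ = 7.23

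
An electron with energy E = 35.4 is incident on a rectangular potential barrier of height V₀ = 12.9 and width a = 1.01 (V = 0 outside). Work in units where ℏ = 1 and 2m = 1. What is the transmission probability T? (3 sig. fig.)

E > V₀: inside the barrier k₂ = √(2m(E − V₀))/ℏ = 4.743, k₂a = 4.791.
Matching at both interfaces gives T⁻¹ = 1 + V₀² sin²(k₂a) / [4E(E − V₀)] = 1.052, hence T = 0.951.

T = 0.951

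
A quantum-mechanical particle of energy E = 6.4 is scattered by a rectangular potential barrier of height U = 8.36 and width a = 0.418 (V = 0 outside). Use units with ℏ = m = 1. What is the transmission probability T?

E < U: inside the barrier ψ ∝ e^{±κx} with κ = √(2m(U − E))/ℏ = 1.980.
κa = 0.8276, sinh(κa) = 0.9254.
Matching ψ, ψ′ at both faces gives T = [1 + U² sinh²(κa) / (4E(U − E))]⁻¹ = 1/2.193 = 0.456.

T = 0.456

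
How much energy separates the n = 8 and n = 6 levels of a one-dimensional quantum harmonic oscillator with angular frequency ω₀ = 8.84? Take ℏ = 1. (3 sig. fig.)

ΔE = 17.7

E_n = ℏω₀(n + ½), so ΔE = (8 − 6) ℏω₀ = 2 × 8.84 = 17.68.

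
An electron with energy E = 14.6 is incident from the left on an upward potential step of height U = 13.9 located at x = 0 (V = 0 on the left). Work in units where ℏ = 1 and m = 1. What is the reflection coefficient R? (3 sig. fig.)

R = 0.411

The wavenumbers are k₁ = √(2mE)/ℏ = 5.404 on the left and k₂ = √(2m(E − U))/ℏ = 1.183 on the right.
Matching ψ and ψ′ at x = 0 gives r = (k₁ − k₂)/(k₁ + k₂), so R = r² = 0.4105 and T = 1 − R = 0.5895.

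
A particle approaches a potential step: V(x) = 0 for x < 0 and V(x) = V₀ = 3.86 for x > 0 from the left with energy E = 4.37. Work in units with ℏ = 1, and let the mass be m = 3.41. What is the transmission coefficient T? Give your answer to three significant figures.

T = 0.759

On each side the TISE gives plane waves with k = √(2m(E − V))/ℏ: k₁ = √(2·3.41·4.37) = 5.459, k₂ = √(2·3.41·0.51) = 1.865.
Continuity of ψ and ψ′ at the step yields the reflection amplitude r = (k₁ − k₂)/(k₁ + k₂) = 0.4907; thus R = |r|² = 0.2408, T = 0.7592.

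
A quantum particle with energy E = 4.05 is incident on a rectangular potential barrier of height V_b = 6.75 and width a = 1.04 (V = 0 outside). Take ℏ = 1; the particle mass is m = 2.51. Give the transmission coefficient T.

T = 0.00181

Since E < V_b the interior solution is evanescent with decay constant κ = √(2m(V_b − E))/ℏ = 3.682.
κa = 3.829, sinh(κa) = 22.99.
Matching ψ, ψ′ at both faces gives T = [1 + V_b² sinh²(κa) / (4E(V_b − E))]⁻¹ = 1/551.7 = 0.00181.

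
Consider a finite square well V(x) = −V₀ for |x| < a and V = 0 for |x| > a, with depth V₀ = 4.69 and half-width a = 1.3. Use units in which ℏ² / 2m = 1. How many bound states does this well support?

Define the well-strength parameter z₀ = (a/ℏ)√(2mV₀) = 1.3 × √(2·0.5·4.69) = 2.815.
A new bound state (alternating even/odd) appears each time z₀ passes a multiple of π/2, so N = ⌊2z₀/π⌋ + 1 = ⌊1.792⌋ + 1 = 2.

N = 2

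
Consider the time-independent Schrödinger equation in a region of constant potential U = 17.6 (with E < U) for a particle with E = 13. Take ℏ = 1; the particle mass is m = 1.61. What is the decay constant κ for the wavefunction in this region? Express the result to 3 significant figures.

Since E < U the TISE in this region is ψ'' = κ²ψ with κ = √(2m(U − E))/ℏ.
κ = √(2 × 1.61 × 4.6) = 3.849.

κ = 3.85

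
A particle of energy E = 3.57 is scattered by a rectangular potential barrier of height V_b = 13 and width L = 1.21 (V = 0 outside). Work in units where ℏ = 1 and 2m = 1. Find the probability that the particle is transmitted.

T = 0.00189

Since E < V_b the interior solution is evanescent with decay constant κ = √(2m(V_b − E))/ℏ = 3.071.
κL = 3.716, sinh(κL) = 20.53.
The exact tunnelling result is T⁻¹ = 1 + V_b² sinh²(κL) / [4E(V_b − E)] = 530.0, so T = 0.00189.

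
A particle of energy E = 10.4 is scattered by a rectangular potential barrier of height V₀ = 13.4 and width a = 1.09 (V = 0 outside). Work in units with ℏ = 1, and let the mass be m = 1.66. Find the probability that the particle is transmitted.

Since E < V₀ the interior solution is evanescent with decay constant κ = √(2m(V₀ − E))/ℏ = 3.156.
κa = 3.440, sinh(κa) = 15.58.
Matching ψ, ψ′ at both faces gives T = [1 + V₀² sinh²(κa) / (4E(V₀ − E))]⁻¹ = 1/350.1 = 0.00286.

T = 0.00286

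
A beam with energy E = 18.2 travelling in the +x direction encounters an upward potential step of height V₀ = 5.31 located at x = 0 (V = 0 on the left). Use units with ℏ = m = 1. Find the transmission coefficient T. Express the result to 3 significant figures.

The wavenumbers are k₁ = √(2mE)/ℏ = 6.033 on the left and k₂ = √(2m(E − V₀))/ℏ = 5.077 on the right.
Continuity of ψ and ψ′ at the step yields the reflection amplitude r = (k₁ − k₂)/(k₁ + k₂) = 0.08603; thus R = |r|² = 0.007401, T = 0.9926.

T = 0.993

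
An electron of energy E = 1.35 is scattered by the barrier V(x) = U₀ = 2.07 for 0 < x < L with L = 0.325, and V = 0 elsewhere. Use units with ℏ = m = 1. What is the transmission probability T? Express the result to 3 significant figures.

Since E < U₀ the interior solution is evanescent with decay constant κ = √(2m(U₀ − E))/ℏ = 1.200.
κL = 0.3900, sinh(κL) = 0.4000.
Matching ψ, ψ′ at both faces gives T = [1 + U₀² sinh²(κL) / (4E(U₀ − E))]⁻¹ = 1/1.176 = 0.850.

T = 0.850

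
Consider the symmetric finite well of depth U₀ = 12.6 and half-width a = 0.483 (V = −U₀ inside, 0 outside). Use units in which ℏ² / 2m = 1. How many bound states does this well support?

N = 2

Define the well-strength parameter z₀ = (a/ℏ)√(2mU₀) = 0.483 × √(2·0.5·12.6) = 1.714.
A new bound state (alternating even/odd) appears each time z₀ passes a multiple of π/2, so N = ⌊2z₀/π⌋ + 1 = ⌊1.091⌋ + 1 = 2.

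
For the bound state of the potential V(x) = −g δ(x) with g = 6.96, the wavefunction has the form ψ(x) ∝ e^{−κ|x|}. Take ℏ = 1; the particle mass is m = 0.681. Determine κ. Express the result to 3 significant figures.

κ = 4.74

Integrate −(ℏ²/2m)ψ'' − gδ(x)ψ = Eψ from −ε to +ε: the ψ'' term gives ψ'(0⁺) − ψ'(0⁻) and the δ term gives −(2mg/ℏ²)ψ(0).
With ψ ∝ e^{−κ|x|} this yields −2κ = −2mg/ℏ², so κ = mg/ℏ² = 4.740.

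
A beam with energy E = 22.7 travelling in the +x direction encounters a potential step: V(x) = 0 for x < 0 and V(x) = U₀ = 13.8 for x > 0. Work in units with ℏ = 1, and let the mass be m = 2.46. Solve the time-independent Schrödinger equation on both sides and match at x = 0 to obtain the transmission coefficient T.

On each side the TISE gives plane waves with k = √(2m(E − V))/ℏ: k₁ = √(2·2.46·22.7) = 10.57, k₂ = √(2·2.46·8.9) = 6.617.
Matching ψ and ψ′ at x = 0 gives r = (k₁ − k₂)/(k₁ + k₂), so R = r² = 0.05285 and T = 1 − R = 0.9471.

T = 0.947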